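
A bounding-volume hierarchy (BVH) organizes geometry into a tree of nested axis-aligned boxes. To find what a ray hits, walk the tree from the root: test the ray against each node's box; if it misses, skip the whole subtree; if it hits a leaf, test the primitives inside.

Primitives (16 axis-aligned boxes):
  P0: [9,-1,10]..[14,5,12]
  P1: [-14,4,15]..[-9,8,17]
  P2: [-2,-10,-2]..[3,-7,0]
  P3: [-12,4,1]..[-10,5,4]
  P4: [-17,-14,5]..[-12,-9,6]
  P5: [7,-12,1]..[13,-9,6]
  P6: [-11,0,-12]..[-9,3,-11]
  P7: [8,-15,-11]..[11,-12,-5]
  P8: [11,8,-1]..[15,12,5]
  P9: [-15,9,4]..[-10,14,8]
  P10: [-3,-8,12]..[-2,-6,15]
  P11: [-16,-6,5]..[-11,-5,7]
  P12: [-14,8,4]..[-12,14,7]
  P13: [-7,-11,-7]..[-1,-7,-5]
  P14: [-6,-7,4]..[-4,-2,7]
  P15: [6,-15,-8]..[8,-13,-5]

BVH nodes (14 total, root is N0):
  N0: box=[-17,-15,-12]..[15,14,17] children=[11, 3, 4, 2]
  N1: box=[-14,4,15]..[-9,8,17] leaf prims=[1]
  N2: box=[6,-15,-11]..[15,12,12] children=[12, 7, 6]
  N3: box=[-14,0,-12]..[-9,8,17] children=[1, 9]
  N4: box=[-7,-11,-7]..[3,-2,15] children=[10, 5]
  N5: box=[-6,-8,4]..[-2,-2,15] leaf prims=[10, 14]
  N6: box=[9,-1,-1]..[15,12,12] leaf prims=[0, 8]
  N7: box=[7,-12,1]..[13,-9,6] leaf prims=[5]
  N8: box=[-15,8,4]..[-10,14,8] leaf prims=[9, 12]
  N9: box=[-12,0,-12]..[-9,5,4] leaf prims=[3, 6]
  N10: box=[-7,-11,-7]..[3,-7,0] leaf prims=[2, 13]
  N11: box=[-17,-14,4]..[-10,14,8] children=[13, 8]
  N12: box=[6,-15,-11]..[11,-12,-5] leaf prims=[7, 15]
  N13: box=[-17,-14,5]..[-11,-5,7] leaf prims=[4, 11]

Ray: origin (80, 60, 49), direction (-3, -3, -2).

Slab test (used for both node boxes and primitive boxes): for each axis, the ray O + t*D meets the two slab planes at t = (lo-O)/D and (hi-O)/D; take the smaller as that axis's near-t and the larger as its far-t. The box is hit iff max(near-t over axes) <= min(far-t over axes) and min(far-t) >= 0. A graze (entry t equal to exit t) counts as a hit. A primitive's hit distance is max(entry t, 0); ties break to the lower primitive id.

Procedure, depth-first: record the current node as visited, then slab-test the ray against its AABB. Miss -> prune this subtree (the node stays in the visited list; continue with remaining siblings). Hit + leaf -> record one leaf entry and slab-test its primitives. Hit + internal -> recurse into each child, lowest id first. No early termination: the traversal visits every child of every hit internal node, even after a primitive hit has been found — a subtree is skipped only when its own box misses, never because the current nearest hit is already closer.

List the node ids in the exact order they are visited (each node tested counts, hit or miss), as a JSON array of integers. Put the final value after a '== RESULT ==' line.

Traverse from the root:
N0 x:[65/3,97/3] y:[46/3,25] z:[16,61/2] -> hit [65/3,25], descend [2, 3, 4, 11]
  N2 x:[65/3,74/3] y:[16,25] z:[37/2,30] -> hit [65/3,74/3], descend [6, 7, 12]
    N6 x:[65/3,71/3] y:[16,61/3] z:[37/2,25] -> miss, prune
    N7 x:[67/3,73/3] y:[23,24] z:[43/2,24] -> hit [23,24] leaf, test {P5@t=23}
    N12 x:[23,74/3] y:[24,25] z:[27,30] -> miss, prune
  N3 x:[89/3,94/3] y:[52/3,20] z:[16,61/2] -> miss, prune
  N4 x:[77/3,29] y:[62/3,71/3] z:[17,28] -> miss, prune
  N11 x:[30,97/3] y:[46/3,74/3] z:[41/2,45/2] -> miss, prune

Visited [0, 2, 6, 7, 12, 3, 4, 11]. Tests: 8 box, 1 leaf. Nearest: P5.

== RESULT ==
[0, 2, 6, 7, 12, 3, 4, 11]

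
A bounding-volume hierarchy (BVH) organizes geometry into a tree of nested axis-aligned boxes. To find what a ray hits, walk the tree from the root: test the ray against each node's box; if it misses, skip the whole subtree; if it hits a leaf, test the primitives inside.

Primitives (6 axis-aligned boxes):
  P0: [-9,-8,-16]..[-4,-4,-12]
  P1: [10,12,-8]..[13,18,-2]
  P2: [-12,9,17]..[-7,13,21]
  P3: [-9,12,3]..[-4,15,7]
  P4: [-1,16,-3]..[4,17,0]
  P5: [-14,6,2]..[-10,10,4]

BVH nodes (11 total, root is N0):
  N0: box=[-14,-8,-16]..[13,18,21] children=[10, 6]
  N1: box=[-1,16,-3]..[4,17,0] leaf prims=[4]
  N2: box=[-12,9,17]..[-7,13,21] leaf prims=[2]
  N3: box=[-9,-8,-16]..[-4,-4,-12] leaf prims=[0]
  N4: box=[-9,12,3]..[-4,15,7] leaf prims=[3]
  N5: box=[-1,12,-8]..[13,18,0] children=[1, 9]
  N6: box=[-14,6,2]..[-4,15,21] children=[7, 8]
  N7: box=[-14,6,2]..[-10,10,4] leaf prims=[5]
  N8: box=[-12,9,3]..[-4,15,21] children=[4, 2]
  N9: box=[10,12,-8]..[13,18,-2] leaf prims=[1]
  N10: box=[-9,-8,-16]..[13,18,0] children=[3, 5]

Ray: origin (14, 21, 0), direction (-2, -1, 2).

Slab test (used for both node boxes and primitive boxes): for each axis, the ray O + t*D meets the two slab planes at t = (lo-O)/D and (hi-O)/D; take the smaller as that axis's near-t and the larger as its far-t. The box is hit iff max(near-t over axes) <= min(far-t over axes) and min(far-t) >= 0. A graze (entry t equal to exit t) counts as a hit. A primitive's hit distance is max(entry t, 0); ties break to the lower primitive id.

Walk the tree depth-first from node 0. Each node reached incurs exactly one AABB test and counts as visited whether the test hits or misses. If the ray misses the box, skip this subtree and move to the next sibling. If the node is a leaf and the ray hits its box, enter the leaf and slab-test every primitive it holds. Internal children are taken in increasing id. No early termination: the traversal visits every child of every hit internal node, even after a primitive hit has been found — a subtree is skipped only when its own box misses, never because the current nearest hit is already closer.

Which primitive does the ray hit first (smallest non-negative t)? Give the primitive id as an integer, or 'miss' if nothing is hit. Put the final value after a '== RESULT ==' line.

Trace the traversal:
N0 x:[1/2,14] y:[3,29] z:[-8,21/2] -> hit [3,21/2], descend [6, 10]
  N6 x:[9,14] y:[6,15] z:[1,21/2] -> hit [9,21/2], descend [7, 8]
    N7 x:[12,14] y:[11,15] z:[1,2] -> miss, prune
    N8 x:[9,13] y:[6,12] z:[3/2,21/2] -> hit [9,21/2], descend [2, 4]
      N2 x:[21/2,13] y:[8,12] z:[17/2,21/2] -> hit [21/2,21/2] leaf, test {P2@t=21/2}
      N4 x:[9,23/2] y:[6,9] z:[3/2,7/2] -> miss, prune
  N10 x:[1/2,23/2] y:[3,29] z:[-8,0] -> miss, prune

Visited [0, 6, 7, 8, 2, 4, 10]. Tests: 7 box, 1 leaf. Nearest: P2.

== RESULT ==
2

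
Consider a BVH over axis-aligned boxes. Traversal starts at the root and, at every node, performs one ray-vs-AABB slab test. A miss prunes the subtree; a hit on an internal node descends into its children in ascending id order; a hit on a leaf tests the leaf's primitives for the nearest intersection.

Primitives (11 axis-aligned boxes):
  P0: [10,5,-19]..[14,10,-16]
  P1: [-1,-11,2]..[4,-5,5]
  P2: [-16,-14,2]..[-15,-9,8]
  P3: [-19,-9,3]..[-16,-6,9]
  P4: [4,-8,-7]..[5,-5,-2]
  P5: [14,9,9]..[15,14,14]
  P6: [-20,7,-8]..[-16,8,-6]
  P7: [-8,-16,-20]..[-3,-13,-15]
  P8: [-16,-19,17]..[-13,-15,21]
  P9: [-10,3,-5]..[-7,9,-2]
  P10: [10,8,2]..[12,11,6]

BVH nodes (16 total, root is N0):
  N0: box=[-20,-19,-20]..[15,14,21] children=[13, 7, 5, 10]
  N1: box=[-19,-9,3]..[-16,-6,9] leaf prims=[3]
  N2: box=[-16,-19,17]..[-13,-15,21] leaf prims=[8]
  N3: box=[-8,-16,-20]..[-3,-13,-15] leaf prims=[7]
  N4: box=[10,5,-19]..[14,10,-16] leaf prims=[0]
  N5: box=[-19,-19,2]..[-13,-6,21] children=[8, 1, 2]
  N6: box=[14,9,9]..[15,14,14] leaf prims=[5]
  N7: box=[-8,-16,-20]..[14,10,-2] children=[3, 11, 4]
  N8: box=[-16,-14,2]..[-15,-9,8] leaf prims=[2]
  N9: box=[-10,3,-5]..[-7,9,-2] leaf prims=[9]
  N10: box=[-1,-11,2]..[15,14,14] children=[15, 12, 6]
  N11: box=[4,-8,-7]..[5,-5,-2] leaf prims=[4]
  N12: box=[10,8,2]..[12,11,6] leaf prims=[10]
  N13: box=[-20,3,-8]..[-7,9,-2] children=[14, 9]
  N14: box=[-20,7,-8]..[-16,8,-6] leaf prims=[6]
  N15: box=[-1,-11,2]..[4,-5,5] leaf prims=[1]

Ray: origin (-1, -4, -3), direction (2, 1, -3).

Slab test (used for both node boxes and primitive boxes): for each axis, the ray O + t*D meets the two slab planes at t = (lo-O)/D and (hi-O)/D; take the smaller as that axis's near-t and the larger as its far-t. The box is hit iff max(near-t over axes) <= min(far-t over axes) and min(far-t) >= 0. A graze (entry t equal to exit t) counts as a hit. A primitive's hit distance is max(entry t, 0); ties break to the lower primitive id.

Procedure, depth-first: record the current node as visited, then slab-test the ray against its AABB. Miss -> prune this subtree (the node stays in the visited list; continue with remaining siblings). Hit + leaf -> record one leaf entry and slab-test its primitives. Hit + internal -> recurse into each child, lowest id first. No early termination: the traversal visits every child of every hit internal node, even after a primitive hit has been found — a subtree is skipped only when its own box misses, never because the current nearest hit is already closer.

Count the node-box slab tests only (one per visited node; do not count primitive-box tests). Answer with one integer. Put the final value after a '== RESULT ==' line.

Walk:
N0 x:[-19/2,8] y:[-15,18] z:[-8,17/3] -> hit [-8,17/3], descend [5, 7, 10, 13]
  N5 x:[-9,-6] y:[-15,-2] z:[-8,-5/3] -> miss, prune
  N7 x:[-7/2,15/2] y:[-12,14] z:[-1/3,17/3] -> hit [-1/3,17/3], descend [3, 4, 11]
    N3 x:[-7/2,-1] y:[-12,-9] z:[4,17/3] -> miss, prune
    N4 x:[11/2,15/2] y:[9,14] z:[13/3,16/3] -> miss, prune
    N11 x:[5/2,3] y:[-4,-1] z:[-1/3,4/3] -> miss, prune
  N10 x:[0,8] y:[-7,18] z:[-17/3,-5/3] -> miss, prune
  N13 x:[-19/2,-3] y:[7,13] z:[-1/3,5/3] -> miss, prune

Summary -> nodes [0, 5, 7, 3, 4, 11, 10, 13]; box-tests=8; leaf-entries=0; first=miss

== RESULT ==
8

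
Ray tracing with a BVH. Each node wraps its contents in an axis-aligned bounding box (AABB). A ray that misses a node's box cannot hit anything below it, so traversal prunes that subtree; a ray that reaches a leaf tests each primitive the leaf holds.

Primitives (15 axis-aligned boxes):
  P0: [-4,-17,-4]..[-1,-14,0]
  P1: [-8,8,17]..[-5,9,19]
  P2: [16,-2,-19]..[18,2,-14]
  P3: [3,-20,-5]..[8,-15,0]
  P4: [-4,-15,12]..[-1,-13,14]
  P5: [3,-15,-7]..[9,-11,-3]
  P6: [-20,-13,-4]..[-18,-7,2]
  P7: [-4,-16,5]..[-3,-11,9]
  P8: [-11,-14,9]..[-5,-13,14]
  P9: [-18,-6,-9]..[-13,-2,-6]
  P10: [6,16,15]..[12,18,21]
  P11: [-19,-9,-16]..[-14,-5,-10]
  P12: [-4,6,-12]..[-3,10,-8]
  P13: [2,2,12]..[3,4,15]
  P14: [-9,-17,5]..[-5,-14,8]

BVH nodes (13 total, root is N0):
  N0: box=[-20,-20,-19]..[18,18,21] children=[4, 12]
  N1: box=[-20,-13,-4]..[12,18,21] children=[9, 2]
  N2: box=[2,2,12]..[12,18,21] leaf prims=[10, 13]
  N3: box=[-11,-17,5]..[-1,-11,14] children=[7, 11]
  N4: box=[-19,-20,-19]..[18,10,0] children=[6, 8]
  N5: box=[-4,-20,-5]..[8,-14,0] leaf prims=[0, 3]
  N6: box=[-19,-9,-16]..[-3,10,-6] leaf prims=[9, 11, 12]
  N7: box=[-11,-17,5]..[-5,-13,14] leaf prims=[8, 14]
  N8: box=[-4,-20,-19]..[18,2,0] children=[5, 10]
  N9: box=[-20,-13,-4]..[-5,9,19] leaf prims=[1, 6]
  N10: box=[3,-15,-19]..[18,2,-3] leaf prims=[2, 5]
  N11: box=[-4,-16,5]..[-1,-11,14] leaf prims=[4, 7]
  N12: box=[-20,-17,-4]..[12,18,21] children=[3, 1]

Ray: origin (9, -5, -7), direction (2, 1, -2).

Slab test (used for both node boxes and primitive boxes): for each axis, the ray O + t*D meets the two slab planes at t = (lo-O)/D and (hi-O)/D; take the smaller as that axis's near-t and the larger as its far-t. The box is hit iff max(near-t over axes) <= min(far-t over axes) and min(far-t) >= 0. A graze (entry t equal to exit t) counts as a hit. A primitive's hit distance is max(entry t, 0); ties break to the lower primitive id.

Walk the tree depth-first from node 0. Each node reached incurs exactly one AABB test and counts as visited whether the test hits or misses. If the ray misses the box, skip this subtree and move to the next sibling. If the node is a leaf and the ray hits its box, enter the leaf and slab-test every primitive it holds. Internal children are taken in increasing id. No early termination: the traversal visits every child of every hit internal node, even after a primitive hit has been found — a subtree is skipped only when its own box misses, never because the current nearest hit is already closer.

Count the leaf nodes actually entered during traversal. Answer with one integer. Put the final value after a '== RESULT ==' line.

Walk:
N0 x:[-29/2,9/2] y:[-15,23] z:[-14,6] -> hit [-14,9/2], descend [4, 12]
  N4 x:[-14,9/2] y:[-15,15] z:[-7/2,6] -> hit [-7/2,9/2], descend [6, 8]
    N6 x:[-14,-6] y:[-4,15] z:[-1/2,9/2] -> miss, prune
    N8 x:[-13/2,9/2] y:[-15,7] z:[-7/2,6] -> hit [-7/2,9/2], descend [5, 10]
      N5 x:[-13/2,-1/2] y:[-15,-9] z:[-7/2,-1] -> miss, prune
      N10 x:[-3,9/2] y:[-10,7] z:[-2,6] -> hit [-2,9/2] leaf, test {P2@t=7/2, P5(miss)}
  N12 x:[-29/2,3/2] y:[-12,23] z:[-14,-3/2] -> miss, prune

7 AABB tests over nodes [0, 4, 6, 8, 5, 10, 12]; 1 leaf entered; closest P2.

== RESULT ==
1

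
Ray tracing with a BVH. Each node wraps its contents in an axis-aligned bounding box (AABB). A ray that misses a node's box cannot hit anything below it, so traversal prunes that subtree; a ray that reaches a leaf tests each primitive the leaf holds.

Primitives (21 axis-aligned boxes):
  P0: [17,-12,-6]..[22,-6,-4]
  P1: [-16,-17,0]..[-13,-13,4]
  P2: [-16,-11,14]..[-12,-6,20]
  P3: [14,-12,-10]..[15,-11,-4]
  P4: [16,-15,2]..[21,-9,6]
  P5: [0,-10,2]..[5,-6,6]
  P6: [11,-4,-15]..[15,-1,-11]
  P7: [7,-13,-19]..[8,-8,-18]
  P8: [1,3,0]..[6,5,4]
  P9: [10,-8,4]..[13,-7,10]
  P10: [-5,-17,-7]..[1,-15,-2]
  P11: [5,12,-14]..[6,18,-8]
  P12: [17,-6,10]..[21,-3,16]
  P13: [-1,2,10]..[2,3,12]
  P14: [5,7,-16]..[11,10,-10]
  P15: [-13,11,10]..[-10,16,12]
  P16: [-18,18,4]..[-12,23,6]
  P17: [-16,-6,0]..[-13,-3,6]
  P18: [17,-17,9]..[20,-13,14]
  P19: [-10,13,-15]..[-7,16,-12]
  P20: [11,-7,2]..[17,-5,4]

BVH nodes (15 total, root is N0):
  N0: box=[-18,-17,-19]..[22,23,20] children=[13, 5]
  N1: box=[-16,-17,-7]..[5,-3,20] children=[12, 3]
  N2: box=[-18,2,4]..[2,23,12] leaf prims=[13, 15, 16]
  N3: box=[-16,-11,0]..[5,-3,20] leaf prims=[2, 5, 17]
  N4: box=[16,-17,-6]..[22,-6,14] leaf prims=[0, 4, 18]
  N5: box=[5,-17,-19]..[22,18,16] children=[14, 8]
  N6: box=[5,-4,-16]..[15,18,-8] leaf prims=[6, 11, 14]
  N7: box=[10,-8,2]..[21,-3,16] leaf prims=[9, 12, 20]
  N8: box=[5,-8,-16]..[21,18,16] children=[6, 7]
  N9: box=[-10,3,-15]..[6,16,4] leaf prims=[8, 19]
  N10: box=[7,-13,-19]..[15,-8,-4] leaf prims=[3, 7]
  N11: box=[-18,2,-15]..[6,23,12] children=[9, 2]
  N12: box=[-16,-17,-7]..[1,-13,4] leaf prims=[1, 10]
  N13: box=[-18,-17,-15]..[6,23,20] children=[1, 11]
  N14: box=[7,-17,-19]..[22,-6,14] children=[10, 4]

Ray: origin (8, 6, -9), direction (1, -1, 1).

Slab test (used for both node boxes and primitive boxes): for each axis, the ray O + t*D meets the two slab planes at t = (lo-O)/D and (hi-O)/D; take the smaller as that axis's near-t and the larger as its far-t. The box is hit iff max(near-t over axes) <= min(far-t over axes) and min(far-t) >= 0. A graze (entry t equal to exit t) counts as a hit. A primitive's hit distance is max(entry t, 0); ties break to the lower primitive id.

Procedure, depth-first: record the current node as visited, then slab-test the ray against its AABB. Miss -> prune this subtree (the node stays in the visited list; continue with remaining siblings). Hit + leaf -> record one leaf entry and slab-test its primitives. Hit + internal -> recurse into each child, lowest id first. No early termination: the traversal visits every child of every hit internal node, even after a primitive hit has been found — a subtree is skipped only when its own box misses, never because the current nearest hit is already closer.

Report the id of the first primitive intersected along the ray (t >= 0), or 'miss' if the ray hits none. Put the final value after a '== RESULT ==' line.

Walk:
N0 x:[-26,14] y:[-17,23] z:[-10,29] -> hit [-10,14], descend [5, 13]
  N5 x:[-3,14] y:[-12,23] z:[-10,25] -> hit [-3,14], descend [8, 14]
    N8 x:[-3,13] y:[-12,14] z:[-7,25] -> hit [-3,13], descend [6, 7]
      N6 x:[-3,7] y:[-12,10] z:[-7,1] -> hit [-3,1] leaf, test {P6(miss), P11(miss), P14(miss)}
      N7 x:[2,13] y:[9,14] z:[11,25] -> hit [11,13] leaf, test {P9(miss), P12(miss), P20(miss)}
    N14 x:[-1,14] y:[12,23] z:[-10,23] -> hit [12,14], descend [4, 10]
      N4 x:[8,14] y:[12,23] z:[3,23] -> hit [12,14] leaf, test {P0(miss), P4(miss), P18(miss)}
      N10 x:[-1,7] y:[14,19] z:[-10,5] -> miss, prune
  N13 x:[-26,-2] y:[-17,23] z:[-6,29] -> miss, prune

Summary -> nodes [0, 5, 8, 6, 7, 14, 4, 10, 13]; box-tests=9; leaf-entries=3; first=miss

== RESULT ==
miss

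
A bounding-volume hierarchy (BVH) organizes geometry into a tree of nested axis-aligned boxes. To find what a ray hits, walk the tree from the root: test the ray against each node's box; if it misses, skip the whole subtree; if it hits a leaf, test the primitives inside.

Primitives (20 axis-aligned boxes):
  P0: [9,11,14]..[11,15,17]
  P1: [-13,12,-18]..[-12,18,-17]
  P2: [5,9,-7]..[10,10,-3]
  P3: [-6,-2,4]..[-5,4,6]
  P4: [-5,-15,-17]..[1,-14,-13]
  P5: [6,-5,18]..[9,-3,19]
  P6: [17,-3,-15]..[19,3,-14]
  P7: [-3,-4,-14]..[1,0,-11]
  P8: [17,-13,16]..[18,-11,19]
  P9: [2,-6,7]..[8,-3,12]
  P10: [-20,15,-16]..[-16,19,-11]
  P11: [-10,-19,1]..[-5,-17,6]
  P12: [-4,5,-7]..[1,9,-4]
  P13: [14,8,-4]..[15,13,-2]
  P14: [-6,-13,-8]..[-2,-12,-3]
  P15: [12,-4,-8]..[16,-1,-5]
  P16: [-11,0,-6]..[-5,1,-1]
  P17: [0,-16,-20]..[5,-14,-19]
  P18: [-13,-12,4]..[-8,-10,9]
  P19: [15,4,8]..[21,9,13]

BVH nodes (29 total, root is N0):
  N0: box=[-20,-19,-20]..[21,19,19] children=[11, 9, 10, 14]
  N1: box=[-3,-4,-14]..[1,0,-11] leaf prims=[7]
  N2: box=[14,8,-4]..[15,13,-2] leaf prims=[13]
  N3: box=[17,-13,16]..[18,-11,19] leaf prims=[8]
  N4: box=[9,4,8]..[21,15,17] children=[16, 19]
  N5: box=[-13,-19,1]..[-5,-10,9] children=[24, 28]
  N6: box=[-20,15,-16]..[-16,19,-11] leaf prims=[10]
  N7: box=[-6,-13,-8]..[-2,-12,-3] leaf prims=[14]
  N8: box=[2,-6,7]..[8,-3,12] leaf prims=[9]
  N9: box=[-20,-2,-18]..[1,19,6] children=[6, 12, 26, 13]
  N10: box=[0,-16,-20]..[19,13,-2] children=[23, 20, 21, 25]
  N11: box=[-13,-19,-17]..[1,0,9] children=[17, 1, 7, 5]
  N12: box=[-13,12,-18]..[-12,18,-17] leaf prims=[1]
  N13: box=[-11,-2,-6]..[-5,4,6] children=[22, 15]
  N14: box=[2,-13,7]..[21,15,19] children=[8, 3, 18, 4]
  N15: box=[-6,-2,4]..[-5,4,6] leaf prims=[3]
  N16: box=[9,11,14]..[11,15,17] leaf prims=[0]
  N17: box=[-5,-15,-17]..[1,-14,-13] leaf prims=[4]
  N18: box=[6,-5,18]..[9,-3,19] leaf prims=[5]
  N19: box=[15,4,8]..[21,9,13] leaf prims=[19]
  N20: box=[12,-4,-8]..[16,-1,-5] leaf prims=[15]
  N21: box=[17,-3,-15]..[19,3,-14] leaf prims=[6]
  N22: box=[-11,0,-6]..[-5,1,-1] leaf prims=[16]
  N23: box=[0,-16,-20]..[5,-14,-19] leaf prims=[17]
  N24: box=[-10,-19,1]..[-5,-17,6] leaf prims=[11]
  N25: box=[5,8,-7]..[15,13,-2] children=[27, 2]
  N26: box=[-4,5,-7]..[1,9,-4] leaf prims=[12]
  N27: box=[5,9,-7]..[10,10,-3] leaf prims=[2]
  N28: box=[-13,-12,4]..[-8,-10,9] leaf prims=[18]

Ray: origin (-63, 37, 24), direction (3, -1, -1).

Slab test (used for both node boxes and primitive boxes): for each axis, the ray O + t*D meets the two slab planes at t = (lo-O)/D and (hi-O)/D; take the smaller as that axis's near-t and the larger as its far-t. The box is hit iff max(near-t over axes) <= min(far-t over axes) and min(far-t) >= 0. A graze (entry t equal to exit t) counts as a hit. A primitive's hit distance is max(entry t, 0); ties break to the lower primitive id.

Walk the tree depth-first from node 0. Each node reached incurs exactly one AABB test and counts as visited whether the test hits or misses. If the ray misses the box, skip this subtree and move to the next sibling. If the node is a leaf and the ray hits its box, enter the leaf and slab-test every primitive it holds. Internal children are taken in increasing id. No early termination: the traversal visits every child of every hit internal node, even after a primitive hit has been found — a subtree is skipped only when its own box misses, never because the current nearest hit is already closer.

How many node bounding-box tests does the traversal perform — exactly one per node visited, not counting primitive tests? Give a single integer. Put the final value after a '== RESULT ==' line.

Trace the traversal:
N0 x:[43/3,28] y:[18,56] z:[5,44] -> hit [18,28], descend [9, 10, 11, 14]
  N9 x:[43/3,64/3] y:[18,39] z:[18,42] -> hit [18,64/3], descend [6, 12, 13, 26]
    N6 x:[43/3,47/3] y:[18,22] z:[35,40] -> miss, prune
    N12 x:[50/3,17] y:[19,25] z:[41,42] -> miss, prune
    N13 x:[52/3,58/3] y:[33,39] z:[18,30] -> miss, prune
    N26 x:[59/3,64/3] y:[28,32] z:[28,31] -> miss, prune
  N10 x:[21,82/3] y:[24,53] z:[26,44] -> hit [26,82/3], descend [20, 21, 23, 25]
    N20 x:[25,79/3] y:[38,41] z:[29,32] -> miss, prune
    N21 x:[80/3,82/3] y:[34,40] z:[38,39] -> miss, prune
    N23 x:[21,68/3] y:[51,53] z:[43,44] -> miss, prune
    N25 x:[68/3,26] y:[24,29] z:[26,31] -> hit [26,26], descend [2, 27]
      N2 x:[77/3,26] y:[24,29] z:[26,28] -> hit [26,26] leaf, test {P13@t=26}
      N27 x:[68/3,73/3] y:[27,28] z:[27,31] -> miss, prune
  N11 x:[50/3,64/3] y:[37,56] z:[15,41] -> miss, prune
  N14 x:[65/3,28] y:[22,50] z:[5,17] -> miss, prune

15 AABB tests over nodes [0, 9, 6, 12, 13, 26, 10, 20, 21, 23, 25, 2, 27, 11, 14]; 1 leaf entered; closest P13.

== RESULT ==
15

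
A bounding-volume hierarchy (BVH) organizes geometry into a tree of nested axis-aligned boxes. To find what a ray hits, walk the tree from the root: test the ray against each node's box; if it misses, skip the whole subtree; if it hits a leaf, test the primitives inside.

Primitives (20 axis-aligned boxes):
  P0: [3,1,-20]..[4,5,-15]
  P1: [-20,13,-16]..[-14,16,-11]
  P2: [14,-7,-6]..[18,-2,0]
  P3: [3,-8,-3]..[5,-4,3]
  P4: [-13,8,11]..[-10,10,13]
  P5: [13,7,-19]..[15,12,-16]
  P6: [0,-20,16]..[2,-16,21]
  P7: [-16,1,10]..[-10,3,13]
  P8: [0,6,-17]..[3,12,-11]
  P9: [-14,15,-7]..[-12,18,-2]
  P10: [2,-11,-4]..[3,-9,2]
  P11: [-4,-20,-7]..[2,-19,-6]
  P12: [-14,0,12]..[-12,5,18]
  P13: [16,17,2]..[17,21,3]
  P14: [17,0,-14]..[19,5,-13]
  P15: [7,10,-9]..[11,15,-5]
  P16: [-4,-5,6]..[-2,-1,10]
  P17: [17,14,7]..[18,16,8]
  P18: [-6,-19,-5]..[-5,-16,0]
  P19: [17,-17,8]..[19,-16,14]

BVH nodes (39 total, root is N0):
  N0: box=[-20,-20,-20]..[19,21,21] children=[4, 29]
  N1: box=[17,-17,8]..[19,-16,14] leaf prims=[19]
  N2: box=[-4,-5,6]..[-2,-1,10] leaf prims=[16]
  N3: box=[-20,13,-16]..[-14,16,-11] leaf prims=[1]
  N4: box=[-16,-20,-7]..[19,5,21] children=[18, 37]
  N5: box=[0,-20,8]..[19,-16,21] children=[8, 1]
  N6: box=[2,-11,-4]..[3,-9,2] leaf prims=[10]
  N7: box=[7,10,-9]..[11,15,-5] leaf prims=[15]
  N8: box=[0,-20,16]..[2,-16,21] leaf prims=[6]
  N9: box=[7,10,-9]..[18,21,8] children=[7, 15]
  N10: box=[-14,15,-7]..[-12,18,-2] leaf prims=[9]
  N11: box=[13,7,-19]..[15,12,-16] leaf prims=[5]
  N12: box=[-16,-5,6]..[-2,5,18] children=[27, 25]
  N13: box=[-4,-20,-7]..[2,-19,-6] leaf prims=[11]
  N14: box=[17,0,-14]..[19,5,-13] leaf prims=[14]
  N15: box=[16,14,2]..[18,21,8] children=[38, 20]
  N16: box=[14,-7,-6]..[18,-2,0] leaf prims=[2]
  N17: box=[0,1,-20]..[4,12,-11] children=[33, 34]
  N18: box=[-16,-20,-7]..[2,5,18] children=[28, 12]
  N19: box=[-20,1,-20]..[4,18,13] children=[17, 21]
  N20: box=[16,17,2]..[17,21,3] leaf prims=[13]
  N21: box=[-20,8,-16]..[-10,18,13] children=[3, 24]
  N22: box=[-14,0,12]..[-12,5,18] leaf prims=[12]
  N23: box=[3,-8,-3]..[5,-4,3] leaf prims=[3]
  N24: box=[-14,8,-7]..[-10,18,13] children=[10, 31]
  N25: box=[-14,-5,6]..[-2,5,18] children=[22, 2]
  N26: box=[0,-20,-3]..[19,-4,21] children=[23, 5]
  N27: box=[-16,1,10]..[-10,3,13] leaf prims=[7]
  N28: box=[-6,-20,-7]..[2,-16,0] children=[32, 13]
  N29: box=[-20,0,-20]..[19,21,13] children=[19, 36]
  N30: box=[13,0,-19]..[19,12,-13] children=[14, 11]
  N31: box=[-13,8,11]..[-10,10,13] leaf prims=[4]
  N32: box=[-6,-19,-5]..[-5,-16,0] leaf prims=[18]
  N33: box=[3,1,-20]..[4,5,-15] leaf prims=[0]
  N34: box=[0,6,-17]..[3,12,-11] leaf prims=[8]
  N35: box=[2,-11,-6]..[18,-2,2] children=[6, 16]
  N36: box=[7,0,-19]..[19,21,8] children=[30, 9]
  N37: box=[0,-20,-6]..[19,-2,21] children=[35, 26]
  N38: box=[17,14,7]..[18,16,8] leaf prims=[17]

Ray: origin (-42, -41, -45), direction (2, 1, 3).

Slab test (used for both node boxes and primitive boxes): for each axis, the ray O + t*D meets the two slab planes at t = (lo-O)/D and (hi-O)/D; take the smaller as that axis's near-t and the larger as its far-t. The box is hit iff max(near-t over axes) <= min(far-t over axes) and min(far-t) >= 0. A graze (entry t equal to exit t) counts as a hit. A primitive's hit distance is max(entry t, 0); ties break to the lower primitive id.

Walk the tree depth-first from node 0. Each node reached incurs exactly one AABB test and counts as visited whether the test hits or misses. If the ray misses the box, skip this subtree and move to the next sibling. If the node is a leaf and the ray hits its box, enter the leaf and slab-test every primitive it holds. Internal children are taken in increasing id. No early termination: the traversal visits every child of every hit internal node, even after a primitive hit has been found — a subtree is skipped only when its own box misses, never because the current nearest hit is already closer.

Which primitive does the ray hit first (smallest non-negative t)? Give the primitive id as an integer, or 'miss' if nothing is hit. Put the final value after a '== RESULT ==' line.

Walk:
N0 x:[11,61/2] y:[21,62] z:[25/3,22] -> hit [21,22], descend [4, 29]
  N4 x:[13,61/2] y:[21,46] z:[38/3,22] -> hit [21,22], descend [18, 37]
    N18 x:[13,22] y:[21,46] z:[38/3,21] -> hit [21,21], descend [12, 28]
      N12 x:[13,20] y:[36,46] z:[17,21] -> miss, prune
      N28 x:[18,22] y:[21,25] z:[38/3,15] -> miss, prune
    N37 x:[21,61/2] y:[21,39] z:[13,22] -> hit [21,22], descend [26, 35]
      N26 x:[21,61/2] y:[21,37] z:[14,22] -> hit [21,22], descend [5, 23]
        N5 x:[21,61/2] y:[21,25] z:[53/3,22] -> hit [21,22], descend [1, 8]
          N1 x:[59/2,61/2] y:[24,25] z:[53/3,59/3] -> miss, prune
          N8 x:[21,22] y:[21,25] z:[61/3,22] -> hit [21,22] leaf, test {P6@t=21}
        N23 x:[45/2,47/2] y:[33,37] z:[14,16] -> miss, prune
      N35 x:[22,30] y:[30,39] z:[13,47/3] -> miss, prune
  N29 x:[11,61/2] y:[41,62] z:[25/3,58/3] -> miss, prune

order=[0, 4, 18, 12, 28, 37, 26, 5, 1, 8, 23, 35, 29]  |boxes|=13  |leaves|=1  hit=P6

== RESULT ==
6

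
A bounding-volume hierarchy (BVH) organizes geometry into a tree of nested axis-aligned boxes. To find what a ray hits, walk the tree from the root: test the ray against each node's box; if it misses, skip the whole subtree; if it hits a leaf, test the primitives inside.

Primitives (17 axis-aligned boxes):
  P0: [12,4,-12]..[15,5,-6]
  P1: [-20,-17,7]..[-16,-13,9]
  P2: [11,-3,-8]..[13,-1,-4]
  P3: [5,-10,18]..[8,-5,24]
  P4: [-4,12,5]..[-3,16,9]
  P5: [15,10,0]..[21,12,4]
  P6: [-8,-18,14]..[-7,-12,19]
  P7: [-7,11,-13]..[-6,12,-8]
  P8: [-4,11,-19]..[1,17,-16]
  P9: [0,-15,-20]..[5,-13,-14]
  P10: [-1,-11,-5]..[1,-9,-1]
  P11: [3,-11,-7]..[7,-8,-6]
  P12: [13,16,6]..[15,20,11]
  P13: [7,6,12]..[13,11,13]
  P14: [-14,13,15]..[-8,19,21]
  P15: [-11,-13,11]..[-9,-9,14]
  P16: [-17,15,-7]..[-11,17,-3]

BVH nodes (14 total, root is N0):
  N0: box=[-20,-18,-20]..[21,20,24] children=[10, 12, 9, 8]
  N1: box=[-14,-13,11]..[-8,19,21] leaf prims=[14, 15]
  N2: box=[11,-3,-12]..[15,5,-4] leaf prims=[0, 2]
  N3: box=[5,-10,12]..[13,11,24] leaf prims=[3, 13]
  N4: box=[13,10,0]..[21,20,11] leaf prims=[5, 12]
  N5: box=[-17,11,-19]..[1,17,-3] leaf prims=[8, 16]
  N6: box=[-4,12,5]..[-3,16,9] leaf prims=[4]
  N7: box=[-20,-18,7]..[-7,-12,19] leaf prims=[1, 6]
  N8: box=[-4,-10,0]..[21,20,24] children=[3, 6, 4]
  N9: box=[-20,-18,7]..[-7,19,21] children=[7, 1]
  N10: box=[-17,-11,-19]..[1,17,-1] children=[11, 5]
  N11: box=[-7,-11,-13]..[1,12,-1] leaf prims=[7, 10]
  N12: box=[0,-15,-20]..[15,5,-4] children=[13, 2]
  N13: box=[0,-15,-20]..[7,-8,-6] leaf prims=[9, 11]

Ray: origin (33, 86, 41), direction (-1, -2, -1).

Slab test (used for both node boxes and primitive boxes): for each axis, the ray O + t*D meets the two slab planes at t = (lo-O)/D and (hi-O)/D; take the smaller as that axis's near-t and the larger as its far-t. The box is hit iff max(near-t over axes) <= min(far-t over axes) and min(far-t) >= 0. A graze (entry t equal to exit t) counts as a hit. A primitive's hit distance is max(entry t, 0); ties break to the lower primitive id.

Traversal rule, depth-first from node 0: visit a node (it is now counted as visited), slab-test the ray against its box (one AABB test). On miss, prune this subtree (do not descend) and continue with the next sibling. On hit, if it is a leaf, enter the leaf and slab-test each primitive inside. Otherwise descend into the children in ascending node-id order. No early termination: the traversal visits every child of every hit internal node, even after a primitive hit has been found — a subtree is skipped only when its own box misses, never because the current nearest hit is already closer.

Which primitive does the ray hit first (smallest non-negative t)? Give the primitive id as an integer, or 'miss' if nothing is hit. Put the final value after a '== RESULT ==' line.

Walk:
N0 x:[12,53] y:[33,52] z:[17,61] -> hit [33,52], descend [8, 9, 10, 12]
  N8 x:[12,37] y:[33,48] z:[17,41] -> hit [33,37], descend [3, 4, 6]
    N3 x:[20,28] y:[75/2,48] z:[17,29] -> miss, prune
    N4 x:[12,20] y:[33,38] z:[30,41] -> miss, prune
    N6 x:[36,37] y:[35,37] z:[32,36] -> hit [36,36] leaf, test {P4@t=36}
  N9 x:[40,53] y:[67/2,52] z:[20,34] -> miss, prune
  N10 x:[32,50] y:[69/2,97/2] z:[42,60] -> hit [42,97/2], descend [5, 11]
    N5 x:[32,50] y:[69/2,75/2] z:[44,60] -> miss, prune
    N11 x:[32,40] y:[37,97/2] z:[42,54] -> miss, prune
  N12 x:[18,33] y:[81/2,101/2] z:[45,61] -> miss, prune

Visited [0, 8, 3, 4, 6, 9, 10, 5, 11, 12]. Tests: 10 box, 1 leaf. Nearest: P4.

== RESULT ==
4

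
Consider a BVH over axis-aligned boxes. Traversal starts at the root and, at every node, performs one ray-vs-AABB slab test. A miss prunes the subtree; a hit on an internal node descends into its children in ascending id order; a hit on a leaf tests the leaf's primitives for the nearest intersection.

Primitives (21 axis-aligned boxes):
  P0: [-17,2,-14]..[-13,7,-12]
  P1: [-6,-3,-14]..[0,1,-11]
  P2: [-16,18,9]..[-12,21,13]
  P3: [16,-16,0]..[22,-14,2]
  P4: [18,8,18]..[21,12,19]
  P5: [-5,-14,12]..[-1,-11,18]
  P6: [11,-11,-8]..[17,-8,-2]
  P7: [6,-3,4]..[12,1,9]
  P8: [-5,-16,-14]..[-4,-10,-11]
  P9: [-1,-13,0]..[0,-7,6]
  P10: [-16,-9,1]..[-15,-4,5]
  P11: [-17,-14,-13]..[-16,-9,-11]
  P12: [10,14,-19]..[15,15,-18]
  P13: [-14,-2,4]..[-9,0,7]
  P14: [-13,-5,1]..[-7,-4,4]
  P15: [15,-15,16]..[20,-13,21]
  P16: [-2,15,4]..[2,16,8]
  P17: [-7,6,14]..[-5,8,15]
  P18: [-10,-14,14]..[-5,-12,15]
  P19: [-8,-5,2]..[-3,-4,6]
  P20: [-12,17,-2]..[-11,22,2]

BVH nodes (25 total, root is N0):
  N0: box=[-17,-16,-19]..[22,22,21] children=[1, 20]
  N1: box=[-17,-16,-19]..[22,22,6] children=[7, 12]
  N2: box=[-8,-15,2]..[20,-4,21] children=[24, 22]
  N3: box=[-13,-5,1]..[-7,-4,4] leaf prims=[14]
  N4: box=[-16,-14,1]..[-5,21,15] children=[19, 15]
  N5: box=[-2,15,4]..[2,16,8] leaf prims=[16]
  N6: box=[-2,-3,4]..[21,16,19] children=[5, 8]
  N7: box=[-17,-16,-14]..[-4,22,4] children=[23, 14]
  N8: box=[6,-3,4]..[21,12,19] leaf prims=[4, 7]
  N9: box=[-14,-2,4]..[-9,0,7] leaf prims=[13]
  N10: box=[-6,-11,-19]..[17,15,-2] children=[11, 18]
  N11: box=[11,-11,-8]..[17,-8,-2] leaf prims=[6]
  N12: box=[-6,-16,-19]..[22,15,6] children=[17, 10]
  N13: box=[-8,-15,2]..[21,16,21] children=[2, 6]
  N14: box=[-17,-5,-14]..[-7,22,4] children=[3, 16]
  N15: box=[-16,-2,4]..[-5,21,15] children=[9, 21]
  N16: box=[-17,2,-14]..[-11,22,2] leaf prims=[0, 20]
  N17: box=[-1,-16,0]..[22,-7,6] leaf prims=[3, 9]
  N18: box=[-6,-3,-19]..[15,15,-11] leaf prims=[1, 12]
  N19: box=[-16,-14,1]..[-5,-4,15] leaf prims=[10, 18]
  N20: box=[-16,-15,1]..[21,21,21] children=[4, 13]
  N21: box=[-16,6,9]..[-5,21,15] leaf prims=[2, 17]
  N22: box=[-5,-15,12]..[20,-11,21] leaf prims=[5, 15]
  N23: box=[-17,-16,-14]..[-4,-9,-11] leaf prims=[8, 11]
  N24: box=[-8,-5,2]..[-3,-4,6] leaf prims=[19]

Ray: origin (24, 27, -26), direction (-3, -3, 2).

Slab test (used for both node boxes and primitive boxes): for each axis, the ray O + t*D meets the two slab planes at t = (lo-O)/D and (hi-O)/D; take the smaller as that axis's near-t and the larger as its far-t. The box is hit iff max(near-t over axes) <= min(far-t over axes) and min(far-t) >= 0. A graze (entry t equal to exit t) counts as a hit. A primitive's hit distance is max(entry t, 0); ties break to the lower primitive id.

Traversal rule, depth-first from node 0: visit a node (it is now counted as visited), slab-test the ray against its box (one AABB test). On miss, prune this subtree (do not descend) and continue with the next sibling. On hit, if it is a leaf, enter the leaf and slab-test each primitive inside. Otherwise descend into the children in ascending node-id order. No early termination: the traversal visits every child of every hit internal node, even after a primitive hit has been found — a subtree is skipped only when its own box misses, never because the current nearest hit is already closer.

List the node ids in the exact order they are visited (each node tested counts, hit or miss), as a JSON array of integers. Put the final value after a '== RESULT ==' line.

Walk:
N0 x:[2/3,41/3] y:[5/3,43/3] z:[7/2,47/2] -> hit [7/2,41/3], descend [1, 20]
  N1 x:[2/3,41/3] y:[5/3,43/3] z:[7/2,16] -> hit [7/2,41/3], descend [7, 12]
    N7 x:[28/3,41/3] y:[5/3,43/3] z:[6,15] -> hit [28/3,41/3], descend [14, 23]
      N14 x:[31/3,41/3] y:[5/3,32/3] z:[6,15] -> hit [31/3,32/3], descend [3, 16]
        N3 x:[31/3,37/3] y:[31/3,32/3] z:[27/2,15] -> miss, prune
        N16 x:[35/3,41/3] y:[5/3,25/3] z:[6,14] -> miss, prune
      N23 x:[28/3,41/3] y:[12,43/3] z:[6,15/2] -> miss, prune
    N12 x:[2/3,10] y:[4,43/3] z:[7/2,16] -> hit [4,10], descend [10, 17]
      N10 x:[7/3,10] y:[4,38/3] z:[7/2,12] -> hit [4,10], descend [11, 18]
        N11 x:[7/3,13/3] y:[35/3,38/3] z:[9,12] -> miss, prune
        N18 x:[3,10] y:[4,10] z:[7/2,15/2] -> hit [4,15/2] leaf, test {P1(miss), P12@t=4}
      N17 x:[2/3,25/3] y:[34/3,43/3] z:[13,16] -> miss, prune
  N20 x:[1,40/3] y:[2,14] z:[27/2,47/2] -> miss, prune

13 AABB tests over nodes [0, 1, 7, 14, 3, 16, 23, 12, 10, 11, 18, 17, 20]; 1 leaf entered; closest P12.

== RESULT ==
[0, 1, 7, 14, 3, 16, 23, 12, 10, 11, 18, 17, 20]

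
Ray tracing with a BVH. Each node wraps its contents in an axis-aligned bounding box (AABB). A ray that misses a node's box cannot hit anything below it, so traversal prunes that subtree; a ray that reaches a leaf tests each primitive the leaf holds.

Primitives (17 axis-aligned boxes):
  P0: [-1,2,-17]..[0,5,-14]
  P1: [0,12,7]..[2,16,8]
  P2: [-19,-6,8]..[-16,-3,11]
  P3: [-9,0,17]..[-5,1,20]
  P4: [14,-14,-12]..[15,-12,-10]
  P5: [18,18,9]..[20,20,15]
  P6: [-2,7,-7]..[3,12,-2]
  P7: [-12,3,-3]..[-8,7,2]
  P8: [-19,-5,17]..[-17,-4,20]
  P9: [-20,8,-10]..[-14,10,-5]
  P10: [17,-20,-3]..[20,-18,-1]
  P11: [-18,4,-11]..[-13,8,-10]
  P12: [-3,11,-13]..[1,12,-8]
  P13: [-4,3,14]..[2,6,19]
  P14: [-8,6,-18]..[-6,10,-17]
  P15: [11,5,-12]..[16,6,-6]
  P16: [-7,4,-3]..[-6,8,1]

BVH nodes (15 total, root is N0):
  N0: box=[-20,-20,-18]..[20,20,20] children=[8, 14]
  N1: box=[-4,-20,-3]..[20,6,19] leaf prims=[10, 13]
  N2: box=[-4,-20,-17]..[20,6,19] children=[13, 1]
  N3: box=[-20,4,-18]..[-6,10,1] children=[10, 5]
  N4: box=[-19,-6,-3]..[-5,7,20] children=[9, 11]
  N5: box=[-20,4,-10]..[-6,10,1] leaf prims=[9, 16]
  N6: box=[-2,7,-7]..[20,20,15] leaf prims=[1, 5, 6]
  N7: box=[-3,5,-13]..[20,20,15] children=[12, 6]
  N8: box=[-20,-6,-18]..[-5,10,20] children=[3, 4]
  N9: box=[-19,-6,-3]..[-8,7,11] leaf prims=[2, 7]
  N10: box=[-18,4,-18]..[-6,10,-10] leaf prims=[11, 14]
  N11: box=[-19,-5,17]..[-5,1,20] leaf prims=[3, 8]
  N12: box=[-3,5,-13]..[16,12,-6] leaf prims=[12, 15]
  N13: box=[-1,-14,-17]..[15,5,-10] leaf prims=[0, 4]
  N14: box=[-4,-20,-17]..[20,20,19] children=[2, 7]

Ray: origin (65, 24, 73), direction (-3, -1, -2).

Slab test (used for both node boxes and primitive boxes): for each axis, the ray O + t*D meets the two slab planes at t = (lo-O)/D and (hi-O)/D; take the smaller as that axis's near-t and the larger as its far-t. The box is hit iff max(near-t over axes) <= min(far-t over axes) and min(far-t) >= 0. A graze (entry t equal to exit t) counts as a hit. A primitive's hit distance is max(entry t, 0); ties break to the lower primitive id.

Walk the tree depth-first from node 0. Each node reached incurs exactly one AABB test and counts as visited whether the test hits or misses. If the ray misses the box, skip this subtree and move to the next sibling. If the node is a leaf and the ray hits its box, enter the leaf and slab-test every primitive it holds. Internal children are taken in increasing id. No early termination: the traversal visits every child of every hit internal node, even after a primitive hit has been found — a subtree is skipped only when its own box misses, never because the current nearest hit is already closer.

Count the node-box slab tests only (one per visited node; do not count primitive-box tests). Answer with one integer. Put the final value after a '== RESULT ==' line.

Trace the traversal:
N0 x:[15,85/3] y:[4,44] z:[53/2,91/2] -> hit [53/2,85/3], descend [8, 14]
  N8 x:[70/3,85/3] y:[14,30] z:[53/2,91/2] -> hit [53/2,85/3], descend [3, 4]
    N3 x:[71/3,85/3] y:[14,20] z:[36,91/2] -> miss, prune
    N4 x:[70/3,28] y:[17,30] z:[53/2,38] -> hit [53/2,28], descend [9, 11]
      N9 x:[73/3,28] y:[17,30] z:[31,38] -> miss, prune
      N11 x:[70/3,28] y:[23,29] z:[53/2,28] -> hit [53/2,28] leaf, test {P3(miss), P8@t=28}
  N14 x:[15,23] y:[4,44] z:[27,45] -> miss, prune

7 AABB tests over nodes [0, 8, 3, 4, 9, 11, 14]; 1 leaf entered; closest P8.

== RESULT ==
7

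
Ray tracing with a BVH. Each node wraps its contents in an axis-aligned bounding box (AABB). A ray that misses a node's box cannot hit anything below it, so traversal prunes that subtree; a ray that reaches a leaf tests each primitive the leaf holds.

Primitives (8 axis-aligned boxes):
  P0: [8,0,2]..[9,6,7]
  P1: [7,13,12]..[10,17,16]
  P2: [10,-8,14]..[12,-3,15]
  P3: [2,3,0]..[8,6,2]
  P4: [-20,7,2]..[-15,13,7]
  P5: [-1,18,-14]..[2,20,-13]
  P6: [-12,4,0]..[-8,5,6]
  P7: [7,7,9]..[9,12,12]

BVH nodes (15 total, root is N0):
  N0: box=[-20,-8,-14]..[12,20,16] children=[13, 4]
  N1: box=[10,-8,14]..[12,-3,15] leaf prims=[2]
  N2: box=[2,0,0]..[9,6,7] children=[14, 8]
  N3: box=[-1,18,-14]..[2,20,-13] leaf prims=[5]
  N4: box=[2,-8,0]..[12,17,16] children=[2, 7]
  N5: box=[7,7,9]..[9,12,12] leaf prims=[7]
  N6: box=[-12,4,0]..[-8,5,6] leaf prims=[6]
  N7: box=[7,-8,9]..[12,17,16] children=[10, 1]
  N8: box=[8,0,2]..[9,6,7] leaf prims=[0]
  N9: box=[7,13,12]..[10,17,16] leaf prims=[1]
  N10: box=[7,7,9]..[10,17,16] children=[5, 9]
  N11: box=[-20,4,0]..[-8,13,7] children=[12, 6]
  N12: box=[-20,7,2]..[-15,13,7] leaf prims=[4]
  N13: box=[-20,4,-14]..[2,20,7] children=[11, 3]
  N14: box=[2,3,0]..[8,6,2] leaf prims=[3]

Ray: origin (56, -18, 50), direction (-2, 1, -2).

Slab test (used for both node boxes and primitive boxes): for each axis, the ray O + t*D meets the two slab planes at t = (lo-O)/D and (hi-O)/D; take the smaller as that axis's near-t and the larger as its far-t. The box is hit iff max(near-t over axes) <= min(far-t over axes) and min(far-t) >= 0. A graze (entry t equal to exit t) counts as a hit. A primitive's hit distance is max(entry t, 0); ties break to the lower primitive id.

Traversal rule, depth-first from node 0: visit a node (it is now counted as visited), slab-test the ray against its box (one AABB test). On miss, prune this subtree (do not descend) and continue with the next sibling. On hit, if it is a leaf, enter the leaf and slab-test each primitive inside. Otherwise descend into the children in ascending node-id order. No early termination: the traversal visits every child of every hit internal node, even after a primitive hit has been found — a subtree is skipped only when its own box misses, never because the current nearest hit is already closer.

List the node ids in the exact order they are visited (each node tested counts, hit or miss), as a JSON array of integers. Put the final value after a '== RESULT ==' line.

Traverse from the root:
N0 x:[22,38] y:[10,38] z:[17,32] -> hit [22,32], descend [4, 13]
  N4 x:[22,27] y:[10,35] z:[17,25] -> hit [22,25], descend [2, 7]
    N2 x:[47/2,27] y:[18,24] z:[43/2,25] -> hit [47/2,24], descend [8, 14]
      N8 x:[47/2,24] y:[18,24] z:[43/2,24] -> hit [47/2,24] leaf, test {P0@t=47/2}
      N14 x:[24,27] y:[21,24] z:[24,25] -> hit [24,24] leaf, test {P3@t=24}
    N7 x:[22,49/2] y:[10,35] z:[17,41/2] -> miss, prune
  N13 x:[27,38] y:[22,38] z:[43/2,32] -> hit [27,32], descend [3, 11]
    N3 x:[27,57/2] y:[36,38] z:[63/2,32] -> miss, prune
    N11 x:[32,38] y:[22,31] z:[43/2,25] -> miss, prune

Summary -> nodes [0, 4, 2, 8, 14, 7, 13, 3, 11]; box-tests=9; leaf-entries=2; first=P0

== RESULT ==
[0, 4, 2, 8, 14, 7, 13, 3, 11]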